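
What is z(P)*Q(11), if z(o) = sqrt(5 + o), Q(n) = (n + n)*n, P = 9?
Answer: 242*sqrt(14) ≈ 905.48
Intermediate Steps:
Q(n) = 2*n**2 (Q(n) = (2*n)*n = 2*n**2)
z(P)*Q(11) = sqrt(5 + 9)*(2*11**2) = sqrt(14)*(2*121) = sqrt(14)*242 = 242*sqrt(14)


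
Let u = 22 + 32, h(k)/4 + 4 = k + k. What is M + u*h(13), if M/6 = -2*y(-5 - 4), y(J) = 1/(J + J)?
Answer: 14258/3 ≈ 4752.7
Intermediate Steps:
h(k) = -16 + 8*k (h(k) = -16 + 4*(k + k) = -16 + 4*(2*k) = -16 + 8*k)
y(J) = 1/(2*J)
M = ⅔ (M = 6*(-1/(-5 - 4)) = 6*(-1/(-9)) = 6*(-(-1)/9) = 6*(-2*(-1/18)) = 6*(⅑) = ⅔ ≈ 0.66667)
u = 54
M + u*h(13) = ⅔ + 54*(-16 + 8*13) = ⅔ + 54*(-16 + 104) = ⅔ + 54*88 = ⅔ + 4752 = 14258/3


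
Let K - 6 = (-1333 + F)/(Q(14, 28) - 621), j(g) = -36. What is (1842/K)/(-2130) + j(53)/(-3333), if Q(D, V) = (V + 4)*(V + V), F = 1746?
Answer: -367711027/2933978795 ≈ -0.12533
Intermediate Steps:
Q(D, V) = 2*V*(4 + V) (Q(D, V) = (4 + V)*(2*V) = 2*V*(4 + V))
K = 7439/1171 (K = 6 + (-1333 + 1746)/(2*28*(4 + 28) - 621) = 6 + 413/(2*28*32 - 621) = 6 + 413/(1792 - 621) = 6 + 413/1171 = 7439/1171 ≈ 6.3527)
(1842/K)/(-2130) + j(53)/(-3333) = (1842/(7439/1171))/(-2130) - 36/(-3333) = (1842*(1171/7439))*(-1/2130) - 36*(-1/3333) = (2156982/7439)*(-1/2130) + 12/1111 = -359497/2640845 + 12/1111 = -367711027/2933978795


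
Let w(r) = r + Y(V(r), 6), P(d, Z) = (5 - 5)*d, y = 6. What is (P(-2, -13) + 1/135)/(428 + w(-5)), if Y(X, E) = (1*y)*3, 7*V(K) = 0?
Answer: 1/59535 ≈ 1.6797e-5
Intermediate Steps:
V(K) = 0 (V(K) = (⅐)*0 = 0)
Y(X, E) = 18 (Y(X, E) = (1*6)*3 = 6*3 = 18)
P(d, Z) = 0 (P(d, Z) = 0*d = 0)
w(r) = 18 + r (w(r) = r + 18 = 18 + r)
(P(-2, -13) + 1/135)/(428 + w(-5)) = (0 + 1/135)/(428 + (18 - 5)) = (0 + 1/135)/(428 + 13) = (1/135)/441 = (1/135)*(1/441) = 1/59535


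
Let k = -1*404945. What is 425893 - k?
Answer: 830838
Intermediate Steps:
k = -404945
425893 - k = 425893 - 1*(-404945) = 425893 + 404945 = 830838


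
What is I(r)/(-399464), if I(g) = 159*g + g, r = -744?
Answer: 14880/49933 ≈ 0.29800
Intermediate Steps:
I(g) = 160*g
I(r)/(-399464) = (160*(-744))/(-399464) = -119040*(-1/399464) = 14880/49933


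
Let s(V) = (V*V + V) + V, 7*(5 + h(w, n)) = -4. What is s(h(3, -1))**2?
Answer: 950625/2401 ≈ 395.93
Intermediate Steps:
h(w, n) = -39/7 (h(w, n) = -5 + (1/7)*(-4) = -5 - 4/7 = -39/7)
s(V) = V**2 + 2*V (s(V) = (V**2 + V) + V = (V + V**2) + V = V**2 + 2*V)
s(h(3, -1))**2 = (-39*(2 - 39/7)/7)**2 = (-39/7*(-25/7))**2 = (975/49)**2 = 950625/2401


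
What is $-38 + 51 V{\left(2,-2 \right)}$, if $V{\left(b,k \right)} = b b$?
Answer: $166$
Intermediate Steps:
$V{\left(b,k \right)} = b^{2}$
$-38 + 51 V{\left(2,-2 \right)} = -38 + 51 \cdot 2^{2} = -38 + 51 \cdot 4 = -38 + 204 = 166$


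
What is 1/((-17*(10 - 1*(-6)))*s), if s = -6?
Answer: 1/1632 ≈ 0.00061275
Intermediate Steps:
1/((-17*(10 - 1*(-6)))*s) = 1/(-17*(10 - 1*(-6))*(-6)) = 1/(-17*(10 + 6)*(-6)) = 1/(-17*16*(-6)) = 1/(-272*(-6)) = 1/1632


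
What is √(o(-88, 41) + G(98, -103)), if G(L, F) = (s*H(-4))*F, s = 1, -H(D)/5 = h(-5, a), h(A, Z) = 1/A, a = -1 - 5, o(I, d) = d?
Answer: I*√62 ≈ 7.874*I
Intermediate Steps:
a = -6
H(D) = 1 (H(D) = -5/(-5) = -5*(-⅕) = 1)
G(L, F) = F (G(L, F) = (1*1)*F = 1*F = F)
√(o(-88, 41) + G(98, -103)) = √(41 - 103) = √(-62) = I*√62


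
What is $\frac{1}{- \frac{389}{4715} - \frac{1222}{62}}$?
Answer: $- \frac{146165}{2892924} \approx -0.050525$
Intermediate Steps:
$\frac{1}{- \frac{389}{4715} - \frac{1222}{62}} = \frac{1}{\left(-389\right) \frac{1}{4715} - \frac{611}{31}} = \frac{1}{- \frac{389}{4715} - \frac{611}{31}} = \frac{1}{- \frac{2892924}{146165}} = - \frac{146165}{2892924}$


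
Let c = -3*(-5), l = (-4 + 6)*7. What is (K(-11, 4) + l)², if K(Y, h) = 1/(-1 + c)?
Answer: 38809/196 ≈ 198.01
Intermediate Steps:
l = 14 (l = 2*7 = 14)
c = 15
K(Y, h) = 1/14 (K(Y, h) = 1/(-1 + 15) = 1/14)
(K(-11, 4) + l)² = (1/14 + 14)² = (197/14)² = 38809/196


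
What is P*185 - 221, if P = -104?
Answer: -19461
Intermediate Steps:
P*185 - 221 = -104*185 - 221 = -19240 - 221 = -19461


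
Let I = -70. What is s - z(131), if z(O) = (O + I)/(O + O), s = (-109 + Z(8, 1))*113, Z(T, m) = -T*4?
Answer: -4174507/262 ≈ -15933.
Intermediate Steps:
Z(T, m) = -4*T
s = -15933 (s = (-109 - 4*8)*113 = (-109 - 32)*113 = -141*113 = -15933)
z(O) = (-70 + O)/(2*O) (z(O) = (O - 70)/(O + O) = (-70 + O)/((2*O)) = (-70 + O)*(1/(2*O)) = (-70 + O)/(2*O))
s - z(131) = -15933 - (-70 + 131)/(2*131) = -15933 - 61/(2*131) = -15933 - 1*61/262 = -15933 - 61/262 = -4174507/262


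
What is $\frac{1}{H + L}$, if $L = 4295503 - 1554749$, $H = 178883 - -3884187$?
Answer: $\frac{1}{6803824} \approx 1.4698 \cdot 10^{-7}$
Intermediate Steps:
$H = 4063070$ ($H = 178883 + 3884187 = 4063070$)
$L = 2740754$ ($L = 4295503 - 1554749 = 2740754$)
$\frac{1}{H + L} = \frac{1}{4063070 + 2740754} = \frac{1}{6803824}$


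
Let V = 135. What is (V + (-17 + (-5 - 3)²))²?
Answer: 33124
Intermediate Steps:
(V + (-17 + (-5 - 3)²))² = (135 + (-17 + (-5 - 3)²))² = (135 + (-17 + (-8)²))² = (135 + (-17 + 64))² = (135 + 47)² = 182² = 33124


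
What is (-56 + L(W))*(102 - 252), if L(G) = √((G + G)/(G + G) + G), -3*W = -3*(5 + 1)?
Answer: 8400 - 150*√7 ≈ 8003.1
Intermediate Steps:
W = 6 (W = -(-1)*(5 + 1) = -(-1)*6 = -⅓*(-18) = 6)
L(G) = √(1 + G) (L(G) = √((2*G)/((2*G)) + G) = √((2*G)*(1/(2*G)) + G) = √(1 + G))
(-56 + L(W))*(102 - 252) = (-56 + √(1 + 6))*(102 - 252) = (-56 + √7)*(-150) = 8400 - 150*√7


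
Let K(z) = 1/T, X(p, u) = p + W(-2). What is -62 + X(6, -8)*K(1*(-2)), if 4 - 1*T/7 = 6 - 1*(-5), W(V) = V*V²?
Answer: -3036/49 ≈ -61.959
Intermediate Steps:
W(V) = V³
X(p, u) = -8 + p (X(p, u) = p + (-2)³ = p - 8 = -8 + p)
T = -49 (T = 28 - 7*(6 - 1*(-5)) = 28 - 7*(6 + 5) = 28 - 7*11 = 28 - 77 = -49)
K(z) = -1/49 (K(z) = 1/(-49) = -1/49)
-62 + X(6, -8)*K(1*(-2)) = -62 + (-8 + 6)*(-1/49) = -62 - 2*(-1/49) = -62 + 2/49 = -3036/49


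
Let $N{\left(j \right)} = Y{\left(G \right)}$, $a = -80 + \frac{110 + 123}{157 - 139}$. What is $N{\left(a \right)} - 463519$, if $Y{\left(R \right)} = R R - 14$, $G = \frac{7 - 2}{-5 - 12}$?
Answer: $- \frac{133961012}{289} \approx -4.6353 \cdot 10^{5}$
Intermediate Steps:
$a = - \frac{1207}{18}$ ($a = -80 + \frac{233}{18} = - \frac{1207}{18} \approx -67.056$)
$G = - \frac{5}{17}$ ($G = \frac{5}{-17} = 5 \left(- \frac{1}{17}\right) = - \frac{5}{17} \approx -0.29412$)
$Y{\left(R \right)} = -14 + R^{2}$ ($Y{\left(R \right)} = R^{2} - 14 = -14 + R^{2}$)
$N{\left(j \right)} = - \frac{4021}{289}$ ($N{\left(j \right)} = -14 + \left(- \frac{5}{17}\right)^{2} = -14 + \frac{25}{289} = - \frac{4021}{289}$)
$N{\left(a \right)} - 463519 = - \frac{4021}{289} - 463519 = - \frac{133961012}{289}$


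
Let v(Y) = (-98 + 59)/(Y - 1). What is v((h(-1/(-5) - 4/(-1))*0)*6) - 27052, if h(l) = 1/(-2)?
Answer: -27013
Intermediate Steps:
h(l) = -½
v(Y) = -39/(-1 + Y)
v((h(-1/(-5) - 4/(-1))*0)*6) - 27052 = -39/(-1 - ½*0*6) - 27052 = -39/(-1 + 0*6) - 27052 = -39/(-1 + 0) - 27052 = -39/(-1) - 27052 = -39*(-1) - 27052 = 39 - 27052 = -27013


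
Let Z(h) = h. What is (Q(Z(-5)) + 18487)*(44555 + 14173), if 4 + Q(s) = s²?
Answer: 1086937824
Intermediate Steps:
Q(s) = -4 + s²
(Q(Z(-5)) + 18487)*(44555 + 14173) = ((-4 + (-5)²) + 18487)*(44555 + 14173) = ((-4 + 25) + 18487)*58728 = (21 + 18487)*58728 = 18508*58728 = 1086937824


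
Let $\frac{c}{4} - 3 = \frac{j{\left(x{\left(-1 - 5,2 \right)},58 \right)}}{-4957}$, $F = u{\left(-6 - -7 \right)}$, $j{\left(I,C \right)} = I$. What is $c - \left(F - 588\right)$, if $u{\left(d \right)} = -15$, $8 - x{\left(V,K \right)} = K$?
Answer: $\frac{3048531}{4957} \approx 615.0$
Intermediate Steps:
$x{\left(V,K \right)} = 8 - K$
$F = -15$
$c = \frac{59460}{4957}$ ($c = 12 + 4 \frac{8 - 2}{-4957} = 12 + 4 \left(8 - 2\right) \left(- \frac{1}{4957}\right) = 12 + 4 \cdot 6 \left(- \frac{1}{4957}\right) = 12 + 4 \left(- \frac{6}{4957}\right) = 12 - \frac{24}{4957} = \frac{59460}{4957} \approx 11.995$)
$c - \left(F - 588\right) = \frac{59460}{4957} - \left(-15 - 588\right) = \frac{59460}{4957} - -603 = \frac{59460}{4957} + 603 = \frac{3048531}{4957}$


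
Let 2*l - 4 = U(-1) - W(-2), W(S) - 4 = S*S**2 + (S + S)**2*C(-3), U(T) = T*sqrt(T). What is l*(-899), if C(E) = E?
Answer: -25172 + 899*I/2 ≈ -25172.0 + 449.5*I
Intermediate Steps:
U(T) = T**(3/2)
W(S) = 4 + S**3 - 12*S**2 (W(S) = 4 + (S*S**2 + (S + S)**2*(-3)) = 4 + (S**3 + (2*S)**2*(-3)) = 4 + (S**3 + (4*S**2)*(-3)) = 4 + (S**3 - 12*S**2) = 4 + S**3 - 12*S**2)
l = 28 - I/2 (l = 2 + ((-1)**(3/2) - (4 + (-2)**3 - 12*(-2)**2))/2 = 2 + (-I - (4 - 8 - 12*4))/2 = 2 + (-I - (4 - 8 - 48))/2 = 2 + (-I - 1*(-52))/2 = 2 + (-I + 52)/2 = 2 + (52 - I)/2 = 2 + (26 - I/2) = 28 - I/2 ≈ 28.0 - 0.5*I)
l*(-899) = (28 - I/2)*(-899) = -25172 + 899*I/2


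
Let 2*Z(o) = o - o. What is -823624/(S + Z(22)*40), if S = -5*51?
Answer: 823624/255 ≈ 3229.9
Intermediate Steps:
Z(o) = 0 (Z(o) = (o - o)/2 = (½)*0 = 0)
S = -255
-823624/(S + Z(22)*40) = -823624/(-255 + 0*40) = -823624/(-255 + 0) = -823624/(-255) = -823624*(-1/255) = 823624/255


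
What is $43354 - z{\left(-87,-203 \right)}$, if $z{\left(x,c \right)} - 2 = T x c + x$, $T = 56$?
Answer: $-945577$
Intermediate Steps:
$z{\left(x,c \right)} = 2 + x + 56 c x$ ($z{\left(x,c \right)} = 2 + \left(56 x c + x\right) = 2 + \left(56 c x + x\right) = 2 + \left(x + 56 c x\right) = 2 + x + 56 c x$)
$43354 - z{\left(-87,-203 \right)} = 43354 - \left(2 - 87 + 56 \left(-203\right) \left(-87\right)\right) = 43354 - \left(2 - 87 + 989016\right) = 43354 - 988931 = -945577$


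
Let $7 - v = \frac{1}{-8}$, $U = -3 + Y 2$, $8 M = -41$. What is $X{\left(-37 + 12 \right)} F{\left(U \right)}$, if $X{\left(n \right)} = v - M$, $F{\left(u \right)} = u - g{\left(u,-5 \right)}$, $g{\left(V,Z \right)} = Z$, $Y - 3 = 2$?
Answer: $147$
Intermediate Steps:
$Y = 5$ ($Y = 3 + 2 = 5$)
$M = - \frac{41}{8}$ ($M = \frac{1}{8} \left(-41\right) = - \frac{41}{8} \approx -5.125$)
$U = 7$ ($U = -3 + 5 \cdot 2 = -3 + 10 = 7$)
$F{\left(u \right)} = 5 + u$ ($F{\left(u \right)} = u - -5 = u + 5 = 5 + u$)
$v = \frac{57}{8}$ ($v = 7 - \frac{1}{-8} = 7 - - \frac{1}{8} = 7 + \frac{1}{8} = \frac{57}{8} \approx 7.125$)
$X{\left(n \right)} = \frac{49}{4}$ ($X{\left(n \right)} = \frac{57}{8} - - \frac{41}{8} = \frac{57}{8} + \frac{41}{8} = \frac{49}{4}$)
$X{\left(-37 + 12 \right)} F{\left(U \right)} = \frac{49 \left(5 + 7\right)}{4} = \frac{49}{4} \cdot 12 = 147$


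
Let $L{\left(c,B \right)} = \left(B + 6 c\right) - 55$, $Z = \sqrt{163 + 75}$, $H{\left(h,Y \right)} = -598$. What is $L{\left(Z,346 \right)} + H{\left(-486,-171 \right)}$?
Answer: $-307 + 6 \sqrt{238} \approx -214.44$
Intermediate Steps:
$Z = \sqrt{238} \approx 15.427$
$L{\left(c,B \right)} = -55 + B + 6 c$ ($L{\left(c,B \right)} = \left(B + 6 c\right) - 55 = -55 + B + 6 c$)
$L{\left(Z,346 \right)} + H{\left(-486,-171 \right)} = \left(-55 + 346 + 6 \sqrt{238}\right) - 598 = \left(291 + 6 \sqrt{238}\right) - 598 = -307 + 6 \sqrt{238}$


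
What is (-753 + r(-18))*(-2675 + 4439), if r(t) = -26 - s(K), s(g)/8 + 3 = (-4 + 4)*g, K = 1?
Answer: -1331820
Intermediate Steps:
s(g) = -24 (s(g) = -24 + 8*((-4 + 4)*g) = -24 + 8*(0*g) = -24 + 8*0 = -24 + 0 = -24)
r(t) = -2 (r(t) = -26 - 1*(-24) = -26 + 24 = -2)
(-753 + r(-18))*(-2675 + 4439) = (-753 - 2)*(-2675 + 4439) = -755*1764 = -1331820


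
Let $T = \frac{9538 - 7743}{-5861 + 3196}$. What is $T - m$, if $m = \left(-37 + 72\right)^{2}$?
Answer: $- \frac{653284}{533} \approx -1225.7$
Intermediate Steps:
$m = 1225$ ($m = 35^{2} = 1225$)
$T = - \frac{359}{533}$ ($T = \frac{1795}{-2665} = 1795 \left(- \frac{1}{2665}\right) = - \frac{359}{533} \approx -0.67355$)
$T - m = - \frac{359}{533} - 1225 = - \frac{653284}{533}$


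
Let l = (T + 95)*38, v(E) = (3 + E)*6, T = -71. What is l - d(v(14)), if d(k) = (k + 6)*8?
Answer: 48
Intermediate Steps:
v(E) = 18 + 6*E
d(k) = 48 + 8*k (d(k) = (6 + k)*8 = 48 + 8*k)
l = 912 (l = (-71 + 95)*38 = 24*38 = 912)
l - d(v(14)) = 912 - (48 + 8*(18 + 6*14)) = 912 - (48 + 8*(18 + 84)) = 912 - (48 + 8*102) = 912 - (48 + 816) = 912 - 1*864 = 912 - 864 = 48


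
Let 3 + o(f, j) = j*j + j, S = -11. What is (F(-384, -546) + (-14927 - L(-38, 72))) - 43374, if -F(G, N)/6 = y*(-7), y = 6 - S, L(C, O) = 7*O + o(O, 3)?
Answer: -58100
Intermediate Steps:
o(f, j) = -3 + j + j² (o(f, j) = -3 + (j*j + j) = -3 + (j² + j) = -3 + (j + j²) = -3 + j + j²)
L(C, O) = 9 + 7*O (L(C, O) = 7*O + (-3 + 3 + 3²) = 7*O + (-3 + 3 + 9) = 7*O + 9 = 9 + 7*O)
y = 17 (y = 6 - 1*(-11) = 6 + 11 = 17)
F(G, N) = 714 (F(G, N) = -102*(-7) = -6*(-119) = 714)
(F(-384, -546) + (-14927 - L(-38, 72))) - 43374 = (714 + (-14927 - (9 + 7*72))) - 43374 = (714 + (-14927 - (9 + 504))) - 43374 = (714 + (-14927 - 1*513)) - 43374 = (714 + (-14927 - 513)) - 43374 = (714 - 15440) - 43374 = -14726 - 43374 = -58100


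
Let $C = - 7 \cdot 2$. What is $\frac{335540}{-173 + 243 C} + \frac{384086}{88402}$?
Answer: $- \frac{2828929963}{31603715} \approx -89.513$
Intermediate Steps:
$C = -14$ ($C = \left(-1\right) 14 = -14$)
$\frac{335540}{-173 + 243 C} + \frac{384086}{88402} = \frac{335540}{-173 + 243 \left(-14\right)} + \frac{384086}{88402} = \frac{335540}{-173 - 3402} + 384086 \cdot \frac{1}{88402} = \frac{335540}{-3575} + \frac{192043}{44201} = 335540 \left(- \frac{1}{3575}\right) + \frac{192043}{44201} = - \frac{67108}{715} + \frac{192043}{44201} = - \frac{2828929963}{31603715}$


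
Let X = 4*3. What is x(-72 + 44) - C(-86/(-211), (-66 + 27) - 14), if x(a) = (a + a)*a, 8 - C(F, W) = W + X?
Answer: 1519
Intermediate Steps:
X = 12
C(F, W) = -4 - W (C(F, W) = 8 - (W + 12) = 8 - (12 + W) = 8 + (-12 - W) = -4 - W)
x(a) = 2*a**2 (x(a) = (2*a)*a = 2*a**2)
x(-72 + 44) - C(-86/(-211), (-66 + 27) - 14) = 2*(-72 + 44)**2 - (-4 - ((-66 + 27) - 14)) = 2*(-28)**2 - (-4 - (-39 - 14)) = 2*784 - (-4 - 1*(-53)) = 1568 - (-4 + 53) = 1568 - 1*49 = 1568 - 49 = 1519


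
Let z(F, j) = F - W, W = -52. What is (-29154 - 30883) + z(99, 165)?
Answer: -59886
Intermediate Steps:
z(F, j) = 52 + F (z(F, j) = F - 1*(-52) = F + 52 = 52 + F)
(-29154 - 30883) + z(99, 165) = (-29154 - 30883) + (52 + 99) = -60037 + 151 = -59886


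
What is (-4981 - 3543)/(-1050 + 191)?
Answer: 8524/859 ≈ 9.9232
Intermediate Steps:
(-4981 - 3543)/(-1050 + 191) = -8524/(-859) = -8524*(-1/859) = 8524/859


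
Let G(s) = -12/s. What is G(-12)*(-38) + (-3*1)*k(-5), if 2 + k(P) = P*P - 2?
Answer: -101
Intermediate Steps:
k(P) = -4 + P² (k(P) = -2 + (P*P - 2) = -2 + (P² - 2) = -2 + (-2 + P²) = -4 + P²)
G(-12)*(-38) + (-3*1)*k(-5) = -12/(-12)*(-38) + (-3*1)*(-4 + (-5)²) = -12*(-1/12)*(-38) - 3*(-4 + 25) = 1*(-38) - 3*21 = -38 - 63 = -101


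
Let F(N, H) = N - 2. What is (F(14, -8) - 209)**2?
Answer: 38809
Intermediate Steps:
F(N, H) = -2 + N
(F(14, -8) - 209)**2 = ((-2 + 14) - 209)**2 = (12 - 209)**2 = (-197)**2 = 38809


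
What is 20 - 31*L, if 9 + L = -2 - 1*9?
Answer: 640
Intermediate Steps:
L = -20 (L = -9 + (-2 - 1*9) = -9 + (-2 - 9) = -9 - 11 = -20)
20 - 31*L = 20 - 31*(-20) = 20 + 620 = 640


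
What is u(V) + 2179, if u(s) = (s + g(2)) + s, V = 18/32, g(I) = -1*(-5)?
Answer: 17481/8 ≈ 2185.1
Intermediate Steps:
g(I) = 5
V = 9/16 (V = 18*(1/32) = 9/16 ≈ 0.56250)
u(s) = 5 + 2*s (u(s) = (s + 5) + s = (5 + s) + s = 5 + 2*s)
u(V) + 2179 = (5 + 2*(9/16)) + 2179 = (5 + 9/8) + 2179 = 49/8 + 2179 = 17481/8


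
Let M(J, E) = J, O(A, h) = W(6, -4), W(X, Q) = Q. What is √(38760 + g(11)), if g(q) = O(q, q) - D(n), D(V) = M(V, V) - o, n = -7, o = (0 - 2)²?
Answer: √38767 ≈ 196.89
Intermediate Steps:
O(A, h) = -4
o = 4 (o = (-2)² = 4)
D(V) = -4 + V (D(V) = V - 1*4 = V - 4 = -4 + V)
g(q) = 7 (g(q) = -4 - (-4 - 7) = -4 - 1*(-11) = -4 + 11 = 7)
√(38760 + g(11)) = √(38760 + 7) = √38767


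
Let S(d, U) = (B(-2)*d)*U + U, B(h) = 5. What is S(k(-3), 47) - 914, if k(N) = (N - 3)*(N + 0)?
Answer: 3363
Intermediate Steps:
k(N) = N*(-3 + N) (k(N) = (-3 + N)*N = N*(-3 + N))
S(d, U) = U + 5*U*d (S(d, U) = (5*d)*U + U = 5*U*d + U = U + 5*U*d)
S(k(-3), 47) - 914 = 47*(1 + 5*(-3*(-3 - 3))) - 914 = 47*(1 + 5*(-3*(-6))) - 914 = 47*(1 + 5*18) - 914 = 47*(1 + 90) - 914 = 47*91 - 914 = 4277 - 914 = 3363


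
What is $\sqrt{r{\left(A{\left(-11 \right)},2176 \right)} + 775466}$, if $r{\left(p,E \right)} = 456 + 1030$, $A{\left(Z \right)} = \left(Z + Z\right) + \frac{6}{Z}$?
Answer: $18 \sqrt{2398} \approx 881.45$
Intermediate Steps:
$A{\left(Z \right)} = 2 Z + \frac{6}{Z}$
$r{\left(p,E \right)} = 1486$
$\sqrt{r{\left(A{\left(-11 \right)},2176 \right)} + 775466} = \sqrt{1486 + 775466} = \sqrt{776952} = 18 \sqrt{2398}$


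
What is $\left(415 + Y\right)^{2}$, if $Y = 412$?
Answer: $683929$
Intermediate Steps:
$\left(415 + Y\right)^{2} = \left(415 + 412\right)^{2} = 827^{2} = 683929$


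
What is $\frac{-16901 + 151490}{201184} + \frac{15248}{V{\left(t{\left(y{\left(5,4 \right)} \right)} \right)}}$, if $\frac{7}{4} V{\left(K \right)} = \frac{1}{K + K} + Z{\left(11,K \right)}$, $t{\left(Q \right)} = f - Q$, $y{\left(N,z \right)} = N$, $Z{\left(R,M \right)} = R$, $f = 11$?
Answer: $\frac{9205518087}{3822496} \approx 2408.2$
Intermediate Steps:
$t{\left(Q \right)} = 11 - Q$
$V{\left(K \right)} = \frac{44}{7} + \frac{2}{7 K}$ ($V{\left(K \right)} = \frac{4 \left(\frac{1}{K + K} + 11\right)}{7} = \frac{4 \left(\frac{1}{2 K} + 11\right)}{7} = \frac{4 \left(11 + \frac{1}{2 K}\right)}{7} = \frac{44}{7} + \frac{2}{7 K}$)
$\frac{-16901 + 151490}{201184} + \frac{15248}{V{\left(t{\left(y{\left(5,4 \right)} \right)} \right)}} = \frac{-16901 + 151490}{201184} + \frac{15248}{\frac{2}{7} \frac{1}{11 - 5} \left(1 + 22 \left(11 - 5\right)\right)} = 134589 \cdot \frac{1}{201184} + \frac{15248}{\frac{2}{7} \frac{1}{11 - 5} \left(1 + 22 \left(11 - 5\right)\right)} = \frac{134589}{201184} + \frac{15248}{\frac{2}{7} \cdot \frac{1}{6} \left(1 + 22 \cdot 6\right)} = \frac{134589}{201184} + \frac{15248}{\frac{2}{7} \cdot \frac{1}{6} \left(1 + 132\right)} = \frac{134589}{201184} + \frac{15248}{\frac{2}{7} \cdot \frac{1}{6} \cdot 133} = \frac{134589}{201184} + \frac{15248}{\frac{19}{3}} = \frac{134589}{201184} + 15248 \cdot \frac{3}{19} = \frac{134589}{201184} + \frac{45744}{19} = \frac{9205518087}{3822496}$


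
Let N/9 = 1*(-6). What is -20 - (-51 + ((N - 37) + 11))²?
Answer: -17181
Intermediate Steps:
N = -54 (N = 9*(1*(-6)) = 9*(-6) = -54)
-20 - (-51 + ((N - 37) + 11))² = -20 - (-51 + ((-54 - 37) + 11))² = -20 - (-51 + (-91 + 11))² = -20 - (-51 - 80)² = -20 - 1*(-131)² = -20 - 1*17161 = -20 - 17161 = -17181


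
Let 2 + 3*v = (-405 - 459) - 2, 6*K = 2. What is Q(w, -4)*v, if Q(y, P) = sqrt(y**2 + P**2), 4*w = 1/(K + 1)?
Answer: -217*sqrt(4105)/12 ≈ -1158.6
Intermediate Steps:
K = 1/3 (K = (1/6)*2 = 1/3 ≈ 0.33333)
w = 3/16 (w = 1/(4*(1/3 + 1)) = 1/(4*(4/3)) = (1/4)*(3/4) = 3/16 ≈ 0.18750)
Q(y, P) = sqrt(P**2 + y**2)
v = -868/3 (v = -2/3 + ((-405 - 459) - 2)/3 = -2/3 + (-864 - 2)/3 = -2/3 + (1/3)*(-866) = -2/3 - 866/3 = -868/3 ≈ -289.33)
Q(w, -4)*v = sqrt((-4)**2 + (3/16)**2)*(-868/3) = sqrt(16 + 9/256)*(-868/3) = sqrt(4105/256)*(-868/3) = (sqrt(4105)/16)*(-868/3) = -217*sqrt(4105)/12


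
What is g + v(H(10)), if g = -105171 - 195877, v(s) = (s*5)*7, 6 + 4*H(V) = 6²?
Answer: -601571/2 ≈ -3.0079e+5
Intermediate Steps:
H(V) = 15/2 (H(V) = -3/2 + (¼)*6² = -3/2 + (¼)*36 = -3/2 + 9 = 15/2)
v(s) = 35*s (v(s) = (5*s)*7 = 35*s)
g = -301048
g + v(H(10)) = -301048 + 35*(15/2) = -301048 + 525/2 = -601571/2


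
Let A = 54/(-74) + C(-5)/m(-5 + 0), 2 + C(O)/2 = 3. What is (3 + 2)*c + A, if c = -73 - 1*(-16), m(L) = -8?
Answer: -42325/148 ≈ -285.98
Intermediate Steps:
C(O) = 2 (C(O) = -4 + 2*3 = -4 + 6 = 2)
c = -57 (c = -73 + 16 = -57)
A = -145/148 (A = 54/(-74) + 2/(-8) = 54*(-1/74) + 2*(-1/8) = -27/37 - 1/4 = -145/148 ≈ -0.97973)
(3 + 2)*c + A = (3 + 2)*(-57) - 145/148 = 5*(-57) - 145/148 = -285 - 145/148 = -42325/148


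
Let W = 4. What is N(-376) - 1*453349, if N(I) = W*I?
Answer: -454853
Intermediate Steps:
N(I) = 4*I
N(-376) - 1*453349 = 4*(-376) - 1*453349 = -1504 - 453349 = -454853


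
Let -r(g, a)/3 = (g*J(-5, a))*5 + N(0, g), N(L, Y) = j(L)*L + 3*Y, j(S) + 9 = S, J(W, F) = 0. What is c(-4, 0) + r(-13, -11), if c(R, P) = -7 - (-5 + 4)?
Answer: 111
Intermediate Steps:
j(S) = -9 + S
N(L, Y) = 3*Y + L*(-9 + L) (N(L, Y) = (-9 + L)*L + 3*Y = L*(-9 + L) + 3*Y = 3*Y + L*(-9 + L))
c(R, P) = -6 (c(R, P) = -7 - 1*(-1) = -7 + 1 = -6)
r(g, a) = -9*g (r(g, a) = -3*((g*0)*5 + (3*g + 0*(-9 + 0))) = -3*(0*5 + (3*g + 0*(-9))) = -3*(0 + (3*g + 0)) = -3*(0 + 3*g) = -9*g)
c(-4, 0) + r(-13, -11) = -6 - 9*(-13) = -6 + 117 = 111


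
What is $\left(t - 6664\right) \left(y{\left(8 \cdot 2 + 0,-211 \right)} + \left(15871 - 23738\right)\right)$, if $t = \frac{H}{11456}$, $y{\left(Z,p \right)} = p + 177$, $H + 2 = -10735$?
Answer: $\frac{603269169421}{11456} \approx 5.266 \cdot 10^{7}$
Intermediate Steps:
$H = -10737$ ($H = -2 - 10735 = -10737$)
$y{\left(Z,p \right)} = 177 + p$
$t = - \frac{10737}{11456} \approx -0.93724$
$\left(t - 6664\right) \left(y{\left(8 \cdot 2 + 0,-211 \right)} + \left(15871 - 23738\right)\right) = \left(- \frac{10737}{11456} - 6664\right) \left(\left(177 - 211\right) + \left(15871 - 23738\right)\right) = - \frac{76353521 \left(-34 + \left(15871 - 23738\right)\right)}{11456} = - \frac{76353521 \left(-34 - 7867\right)}{11456} = \left(- \frac{76353521}{11456}\right) \left(-7901\right) = \frac{603269169421}{11456}$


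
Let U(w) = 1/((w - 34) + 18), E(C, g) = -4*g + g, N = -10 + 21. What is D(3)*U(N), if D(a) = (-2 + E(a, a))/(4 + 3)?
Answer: 11/35 ≈ 0.31429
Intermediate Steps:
N = 11
E(C, g) = -3*g
U(w) = 1/(-16 + w) (U(w) = 1/((-34 + w) + 18) = 1/(-16 + w))
D(a) = -2/7 - 3*a/7 (D(a) = (-2 - 3*a)/(4 + 3) = (-2 - 3*a)/7 = (-2 - 3*a)*(⅐) = -2/7 - 3*a/7)
D(3)*U(N) = (-2/7 - 3/7*3)/(-16 + 11) = (-2/7 - 9/7)/(-5) = -11/7*(-⅕) = 11/35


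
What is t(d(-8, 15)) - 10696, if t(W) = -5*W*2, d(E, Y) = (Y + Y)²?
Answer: -19696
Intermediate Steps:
d(E, Y) = 4*Y² (d(E, Y) = (2*Y)² = 4*Y²)
t(W) = -10*W
t(d(-8, 15)) - 10696 = -40*15² - 10696 = -40*225 - 10696 = -10*900 - 10696 = -9000 - 10696 = -19696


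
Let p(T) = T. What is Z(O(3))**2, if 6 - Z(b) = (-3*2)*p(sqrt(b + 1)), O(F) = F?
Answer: 324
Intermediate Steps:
Z(b) = 6 + 6*sqrt(1 + b) (Z(b) = 6 - (-3*2)*sqrt(b + 1) = 6 - (-6)*sqrt(1 + b) = 6 + 6*sqrt(1 + b))
Z(O(3))**2 = (6 + 6*sqrt(1 + 3))**2 = (6 + 6*sqrt(4))**2 = (6 + 6*2)**2 = (6 + 12)**2 = 18**2 = 324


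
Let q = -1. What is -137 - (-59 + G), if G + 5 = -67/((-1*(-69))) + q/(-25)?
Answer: -124319/1725 ≈ -72.069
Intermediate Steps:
G = -10231/1725 (G = -5 + (-67/((-1*(-69))) - 1/(-25)) = -5 + (-67/69 - 1*(-1/25)) = -5 + (-67*1/69 + 1/25) = -5 + (-67/69 + 1/25) = -5 - 1606/1725 = -10231/1725 ≈ -5.9310)
-137 - (-59 + G) = -137 - (-59 - 10231/1725) = -137 - 1*(-112006/1725) = -137 + 112006/1725 = -124319/1725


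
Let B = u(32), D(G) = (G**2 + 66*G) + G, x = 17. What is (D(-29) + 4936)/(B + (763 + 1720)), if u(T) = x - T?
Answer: 1917/1234 ≈ 1.5535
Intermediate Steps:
u(T) = 17 - T
D(G) = G**2 + 67*G
B = -15 (B = 17 - 1*32 = 17 - 32 = -15)
(D(-29) + 4936)/(B + (763 + 1720)) = (-29*(67 - 29) + 4936)/(-15 + (763 + 1720)) = (-29*38 + 4936)/(-15 + 2483) = (-1102 + 4936)/2468 = 3834*(1/2468) = 1917/1234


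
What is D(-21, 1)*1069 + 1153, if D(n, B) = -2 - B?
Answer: -2054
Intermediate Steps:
D(-21, 1)*1069 + 1153 = (-2 - 1*1)*1069 + 1153 = (-2 - 1)*1069 + 1153 = -3*1069 + 1153 = -3207 + 1153 = -2054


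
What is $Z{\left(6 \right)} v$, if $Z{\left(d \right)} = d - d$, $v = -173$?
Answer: $0$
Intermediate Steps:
$Z{\left(d \right)} = 0$
$Z{\left(6 \right)} v = 0 \left(-173\right) = 0$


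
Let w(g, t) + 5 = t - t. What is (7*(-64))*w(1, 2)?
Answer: 2240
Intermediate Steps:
w(g, t) = -5 (w(g, t) = -5 + (t - t) = -5 + 0 = -5)
(7*(-64))*w(1, 2) = (7*(-64))*(-5) = -448*(-5) = 2240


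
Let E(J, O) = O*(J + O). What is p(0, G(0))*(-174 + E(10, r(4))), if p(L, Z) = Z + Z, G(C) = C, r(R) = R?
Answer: 0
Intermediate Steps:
p(L, Z) = 2*Z
p(0, G(0))*(-174 + E(10, r(4))) = (2*0)*(-174 + 4*(10 + 4)) = 0*(-174 + 4*14) = 0*(-174 + 56) = 0*(-118) = 0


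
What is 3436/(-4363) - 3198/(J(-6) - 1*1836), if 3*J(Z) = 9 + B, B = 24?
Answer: 7682174/7962475 ≈ 0.96480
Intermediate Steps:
J(Z) = 11 (J(Z) = (9 + 24)/3 = (1/3)*33 = 11)
3436/(-4363) - 3198/(J(-6) - 1*1836) = 3436/(-4363) - 3198/(11 - 1*1836) = 3436*(-1/4363) - 3198/(11 - 1836) = -3436/4363 - 3198/(-1825) = -3436/4363 - 3198*(-1/1825) = -3436/4363 + 3198/1825 = 7682174/7962475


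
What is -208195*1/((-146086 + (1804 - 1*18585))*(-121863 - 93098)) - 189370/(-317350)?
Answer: 662978770133894/1111044037889445 ≈ 0.59672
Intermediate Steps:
-208195*1/((-146086 + (1804 - 1*18585))*(-121863 - 93098)) - 189370/(-317350) = -208195*(-1/(214961*(-146086 + (1804 - 18585)))) - 189370*(-1/317350) = -208195*(-1/(214961*(-146086 - 16781))) + 18937/31735 = -208195/((-162867*(-214961))) + 18937/31735 = -208195/35010053187 + 18937/31735 = 662978770133894/1111044037889445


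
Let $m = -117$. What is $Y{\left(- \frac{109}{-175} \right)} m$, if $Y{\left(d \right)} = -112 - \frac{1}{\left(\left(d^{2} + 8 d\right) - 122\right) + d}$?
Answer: $\frac{46550919051}{3552694} \approx 13103.0$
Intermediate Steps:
$Y{\left(d \right)} = -112 - \frac{1}{-122 + d^{2} + 9 d}$ ($Y{\left(d \right)} = -112 - \frac{1}{\left(-122 + d^{2} + 8 d\right) + d} = -112 - \frac{1}{-122 + d^{2} + 9 d}$)
$Y{\left(- \frac{109}{-175} \right)} m = \frac{13663 - 1008 \left(- \frac{109}{-175}\right) - 112 \left(- \frac{109}{-175}\right)^{2}}{-122 + \left(- \frac{109}{-175}\right)^{2} + 9 \left(- \frac{109}{-175}\right)} \left(-117\right) = \frac{13663 - 1008 \left(\left(-109\right) \left(- \frac{1}{175}\right)\right) - 112 \left(\left(-109\right) \left(- \frac{1}{175}\right)\right)^{2}}{-122 + \left(\left(-109\right) \left(- \frac{1}{175}\right)\right)^{2} + 9 \left(\left(-109\right) \left(- \frac{1}{175}\right)\right)} \left(-117\right) = \frac{13663 - \frac{15696}{25} - 112 \left(\frac{109}{175}\right)^{2}}{-122 + \left(\frac{109}{175}\right)^{2} + 9 \cdot \frac{109}{175}} \left(-117\right) = \frac{13663 - \frac{15696}{25} - \frac{190096}{4375}}{-122 + \frac{11881}{30625} + \frac{981}{175}} \left(-117\right) = \frac{13663 - \frac{15696}{25} - \frac{190096}{4375}}{- \frac{3552694}{30625}} \left(-117\right) = \left(- \frac{30625}{3552694}\right) \frac{56838729}{4375} \left(-117\right) = \left(- \frac{397871103}{3552694}\right) \left(-117\right) = \frac{46550919051}{3552694}$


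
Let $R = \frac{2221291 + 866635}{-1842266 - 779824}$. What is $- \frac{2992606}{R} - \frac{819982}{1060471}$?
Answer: $\frac{4160694276018101504}{1637327986573} \approx 2.5411 \cdot 10^{6}$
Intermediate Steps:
$R = - \frac{1543963}{1311045}$ ($R = \frac{3087926}{-2622090} = 3087926 \left(- \frac{1}{2622090}\right) = - \frac{1543963}{1311045} \approx -1.1777$)
$- \frac{2992606}{R} - \frac{819982}{1060471} = - \frac{2992606}{- \frac{1543963}{1311045}} - \frac{819982}{1060471} = \left(-2992606\right) \left(- \frac{1311045}{1543963}\right) - \frac{819982}{1060471} = \frac{3923441133270}{1543963} - \frac{819982}{1060471} = \frac{4160694276018101504}{1637327986573}$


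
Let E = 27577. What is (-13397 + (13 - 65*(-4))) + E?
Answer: 14453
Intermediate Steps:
(-13397 + (13 - 65*(-4))) + E = (-13397 + (13 - 65*(-4))) + 27577 = (-13397 + (13 + 260)) + 27577 = (-13397 + 273) + 27577 = -13124 + 27577 = 14453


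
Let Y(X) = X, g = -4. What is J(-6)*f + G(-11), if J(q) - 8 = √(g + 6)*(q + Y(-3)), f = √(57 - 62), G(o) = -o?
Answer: 11 + I*√5*(8 - 9*√2) ≈ 11.0 - 10.572*I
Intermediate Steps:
f = I*√5 (f = √(-5) = I*√5 ≈ 2.2361*I)
J(q) = 8 + √2*(-3 + q) (J(q) = 8 + √(-4 + 6)*(q - 3) = 8 + √2*(-3 + q))
J(-6)*f + G(-11) = (8 - 3*√2 - 6*√2)*(I*√5) - 1*(-11) = (8 - 9*√2)*(I*√5) + 11 = I*√5*(8 - 9*√2) + 11 = 11 + I*√5*(8 - 9*√2)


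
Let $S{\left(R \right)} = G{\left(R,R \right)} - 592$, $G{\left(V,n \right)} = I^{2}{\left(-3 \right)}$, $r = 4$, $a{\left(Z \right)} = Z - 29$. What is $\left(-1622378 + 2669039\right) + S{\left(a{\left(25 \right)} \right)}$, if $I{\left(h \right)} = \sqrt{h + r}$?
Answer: $1046070$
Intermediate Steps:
$a{\left(Z \right)} = -29 + Z$
$I{\left(h \right)} = \sqrt{4 + h}$ ($I{\left(h \right)} = \sqrt{h + 4} = \sqrt{4 + h}$)
$G{\left(V,n \right)} = 1$ ($G{\left(V,n \right)} = \left(\sqrt{4 - 3}\right)^{2} = \left(\sqrt{1}\right)^{2} = 1^{2} = 1$)
$S{\left(R \right)} = -591$ ($S{\left(R \right)} = 1 - 592 = -591$)
$\left(-1622378 + 2669039\right) + S{\left(a{\left(25 \right)} \right)} = \left(-1622378 + 2669039\right) - 591 = 1046661 - 591 = 1046070$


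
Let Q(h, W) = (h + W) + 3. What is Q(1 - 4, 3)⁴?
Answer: 81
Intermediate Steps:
Q(h, W) = 3 + W + h (Q(h, W) = (W + h) + 3 = 3 + W + h)
Q(1 - 4, 3)⁴ = (3 + 3 + (1 - 4))⁴ = (3 + 3 - 3)⁴ = 3⁴ = 81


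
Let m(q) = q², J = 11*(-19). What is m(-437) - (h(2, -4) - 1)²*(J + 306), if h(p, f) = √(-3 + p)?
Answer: 190969 + 194*I ≈ 1.9097e+5 + 194.0*I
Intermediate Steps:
J = -209
m(-437) - (h(2, -4) - 1)²*(J + 306) = (-437)² - (√(-3 + 2) - 1)²*(-209 + 306) = 190969 - (√(-1) - 1)²*97 = 190969 - (I - 1)²*97 = 190969 - (-1 + I)²*97 = 190969 - 97*(-1 + I)²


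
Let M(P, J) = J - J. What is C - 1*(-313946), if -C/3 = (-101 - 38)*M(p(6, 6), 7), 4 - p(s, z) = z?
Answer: 313946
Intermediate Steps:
p(s, z) = 4 - z
M(P, J) = 0
C = 0 (C = -3*(-101 - 38)*0 = -(-417)*0 = -3*0 = 0)
C - 1*(-313946) = 0 - 1*(-313946) = 0 + 313946 = 313946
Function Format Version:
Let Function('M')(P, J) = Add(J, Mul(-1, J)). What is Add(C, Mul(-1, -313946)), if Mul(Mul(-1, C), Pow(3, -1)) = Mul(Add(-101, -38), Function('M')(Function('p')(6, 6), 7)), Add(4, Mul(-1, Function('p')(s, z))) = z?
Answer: 313946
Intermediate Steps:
Function('p')(s, z) = Add(4, Mul(-1, z))
Function('M')(P, J) = 0
C = 0 (C = Mul(-3, Mul(Add(-101, -38), 0)) = Mul(-3, Mul(-139, 0)) = Mul(-3, 0) = 0)
Add(C, Mul(-1, -313946)) = Add(0, Mul(-1, -313946)) = Add(0, 313946) = 313946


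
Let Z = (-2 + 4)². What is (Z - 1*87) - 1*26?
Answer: -109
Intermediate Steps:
Z = 4 (Z = 2² = 4)
(Z - 1*87) - 1*26 = (4 - 1*87) - 1*26 = (4 - 87) - 26 = -83 - 26 = -109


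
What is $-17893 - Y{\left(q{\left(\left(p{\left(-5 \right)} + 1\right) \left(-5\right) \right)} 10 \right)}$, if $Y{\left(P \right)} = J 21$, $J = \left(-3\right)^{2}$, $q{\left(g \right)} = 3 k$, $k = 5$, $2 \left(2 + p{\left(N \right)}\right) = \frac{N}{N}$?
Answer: $-18082$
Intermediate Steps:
$p{\left(N \right)} = - \frac{3}{2}$ ($p{\left(N \right)} = -2 + \frac{N \frac{1}{N}}{2} = -2 + \frac{1}{2} \cdot 1 = -2 + \frac{1}{2} = - \frac{3}{2}$)
$q{\left(g \right)} = 15$ ($q{\left(g \right)} = 3 \cdot 5 = 15$)
$J = 9$
$Y{\left(P \right)} = 189$ ($Y{\left(P \right)} = 9 \cdot 21 = 189$)
$-17893 - Y{\left(q{\left(\left(p{\left(-5 \right)} + 1\right) \left(-5\right) \right)} 10 \right)} = -17893 - 189 = -18082$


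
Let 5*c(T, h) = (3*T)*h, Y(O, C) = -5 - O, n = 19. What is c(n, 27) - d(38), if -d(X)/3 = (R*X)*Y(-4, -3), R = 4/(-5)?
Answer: 399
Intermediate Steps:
c(T, h) = 3*T*h/5 (c(T, h) = ((3*T)*h)/5 = (3*T*h)/5 = 3*T*h/5)
R = -⅘ (R = -⅕*4 = -⅘ ≈ -0.80000)
d(X) = -12*X/5 (d(X) = -3*(-4*X/5)*(-5 - 1*(-4)) = -3*(-4*X/5)*(-5 + 4) = -3*(-4*X/5)*(-1) = -12*X/5)
c(n, 27) - d(38) = (⅗)*19*27 - (-12)*38/5 = 1539/5 - 1*(-456/5) = 1539/5 + 456/5 = 399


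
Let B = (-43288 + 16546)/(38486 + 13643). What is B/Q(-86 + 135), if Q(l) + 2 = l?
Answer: -26742/2450063 ≈ -0.010915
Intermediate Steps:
Q(l) = -2 + l
B = -26742/52129 ≈ -0.51300
B/Q(-86 + 135) = -26742/(52129*(-2 + (-86 + 135))) = -26742/(52129*(-2 + 49)) = -26742/52129/47 = -26742/52129*1/47 = -26742/2450063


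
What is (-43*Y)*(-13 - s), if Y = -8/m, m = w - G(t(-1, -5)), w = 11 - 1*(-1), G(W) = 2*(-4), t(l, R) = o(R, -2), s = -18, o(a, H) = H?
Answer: 86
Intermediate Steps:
t(l, R) = -2
G(W) = -8
w = 12 (w = 11 + 1 = 12)
m = 20 (m = 12 - 1*(-8) = 12 + 8 = 20)
Y = -2/5 (Y = -8/20 = -8*1/20 = -2/5 ≈ -0.40000)
(-43*Y)*(-13 - s) = (-43*(-2/5))*(-13 - 1*(-18)) = 86*(-13 + 18)/5 = (86/5)*5 = 86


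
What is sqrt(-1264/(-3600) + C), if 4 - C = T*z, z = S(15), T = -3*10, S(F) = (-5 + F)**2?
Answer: sqrt(675979)/15 ≈ 54.812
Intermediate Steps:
T = -30
z = 100 (z = (-5 + 15)**2 = 10**2 = 100)
C = 3004 (C = 4 - (-30)*100 = 4 - 1*(-3000) = 4 + 3000 = 3004)
sqrt(-1264/(-3600) + C) = sqrt(-1264/(-3600) + 3004) = sqrt(-1264*(-1/3600) + 3004) = sqrt(79/225 + 3004) = sqrt(675979/225) = sqrt(675979)/15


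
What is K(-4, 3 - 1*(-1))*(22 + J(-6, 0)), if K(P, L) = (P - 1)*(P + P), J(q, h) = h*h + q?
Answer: 640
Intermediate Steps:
J(q, h) = q + h**2 (J(q, h) = h**2 + q = q + h**2)
K(P, L) = 2*P*(-1 + P) (K(P, L) = (-1 + P)*(2*P) = 2*P*(-1 + P))
K(-4, 3 - 1*(-1))*(22 + J(-6, 0)) = (2*(-4)*(-1 - 4))*(22 + (-6 + 0**2)) = (2*(-4)*(-5))*(22 + (-6 + 0)) = 40*(22 - 6) = 40*16 = 640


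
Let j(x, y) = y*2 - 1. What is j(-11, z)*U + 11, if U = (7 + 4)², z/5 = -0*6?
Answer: -110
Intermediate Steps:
z = 0 (z = 5*(-0*6) = 5*(-1*0) = 5*0 = 0)
U = 121 (U = 11² = 121)
j(x, y) = -1 + 2*y (j(x, y) = 2*y - 1 = -1 + 2*y)
j(-11, z)*U + 11 = (-1 + 2*0)*121 + 11 = (-1 + 0)*121 + 11 = -1*121 + 11 = -121 + 11 = -110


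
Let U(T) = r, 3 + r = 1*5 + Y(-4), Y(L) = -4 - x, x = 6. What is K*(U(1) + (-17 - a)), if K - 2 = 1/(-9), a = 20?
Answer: -85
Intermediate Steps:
Y(L) = -10 (Y(L) = -4 - 1*6 = -4 - 6 = -10)
r = -8 (r = -3 + (1*5 - 10) = -3 + (5 - 10) = -3 - 5 = -8)
U(T) = -8
K = 17/9 (K = 2 + 1/(-9) = 2 - ⅑ = 17/9 ≈ 1.8889)
K*(U(1) + (-17 - a)) = 17*(-8 + (-17 - 1*20))/9 = 17*(-8 + (-17 - 20))/9 = 17*(-8 - 37)/9 = (17/9)*(-45) = -85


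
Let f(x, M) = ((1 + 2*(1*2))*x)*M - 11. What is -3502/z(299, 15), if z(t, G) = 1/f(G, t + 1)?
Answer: -78756478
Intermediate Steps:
f(x, M) = -11 + 5*M*x (f(x, M) = ((1 + 2*2)*x)*M - 11 = ((1 + 4)*x)*M - 11 = (5*x)*M - 11 = 5*M*x - 11 = -11 + 5*M*x)
z(t, G) = 1/(-11 + 5*G*(1 + t)) (z(t, G) = 1/(-11 + 5*(t + 1)*G) = 1/(-11 + 5*(1 + t)*G) = 1/(-11 + 5*G*(1 + t)))
-3502/z(299, 15) = -3502/(1/(-11 + 5*15*(1 + 299))) = -3502/(1/(-11 + 5*15*300)) = -3502/(1/(-11 + 22500)) = -3502/(1/22489) = -3502/1/22489 = -3502*22489 = -78756478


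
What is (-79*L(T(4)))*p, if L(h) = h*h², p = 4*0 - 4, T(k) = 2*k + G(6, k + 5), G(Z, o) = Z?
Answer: 867104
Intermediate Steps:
T(k) = 6 + 2*k (T(k) = 2*k + 6 = 6 + 2*k)
p = -4 (p = 0 - 4 = -4)
L(h) = h³
(-79*L(T(4)))*p = -79*(6 + 2*4)³*(-4) = -79*(6 + 8)³*(-4) = -79*14³*(-4) = -79*2744*(-4) = -216776*(-4) = 867104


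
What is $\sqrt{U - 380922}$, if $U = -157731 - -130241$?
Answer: $2 i \sqrt{102103} \approx 639.07 i$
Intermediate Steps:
$U = -27490$ ($U = -157731 + 130241 = -27490$)
$\sqrt{U - 380922} = \sqrt{-27490 - 380922} = \sqrt{-408412} = 2 i \sqrt{102103}$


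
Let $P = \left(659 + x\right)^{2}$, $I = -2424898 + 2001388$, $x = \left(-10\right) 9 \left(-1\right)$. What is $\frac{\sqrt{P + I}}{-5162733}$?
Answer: $- \frac{\sqrt{137491}}{5162733} \approx -7.1822 \cdot 10^{-5}$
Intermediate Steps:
$x = 90$ ($x = \left(-90\right) \left(-1\right) = 90$)
$I = -423510$
$P = 561001$ ($P = \left(659 + 90\right)^{2} = 749^{2} = 561001$)
$\frac{\sqrt{P + I}}{-5162733} = \frac{\sqrt{561001 - 423510}}{-5162733} = \sqrt{137491} \left(- \frac{1}{5162733}\right) = - \frac{\sqrt{137491}}{5162733}$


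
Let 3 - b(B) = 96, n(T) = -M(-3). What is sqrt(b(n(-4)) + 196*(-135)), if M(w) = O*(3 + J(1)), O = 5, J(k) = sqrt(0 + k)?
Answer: I*sqrt(26553) ≈ 162.95*I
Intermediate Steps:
J(k) = sqrt(k)
M(w) = 20 (M(w) = 5*(3 + sqrt(1)) = 5*(3 + 1) = 5*4 = 20)
n(T) = -20 (n(T) = -1*20 = -20)
b(B) = -93 (b(B) = 3 - 1*96 = 3 - 96 = -93)
sqrt(b(n(-4)) + 196*(-135)) = sqrt(-93 + 196*(-135)) = sqrt(-93 - 26460) = sqrt(-26553) = I*sqrt(26553)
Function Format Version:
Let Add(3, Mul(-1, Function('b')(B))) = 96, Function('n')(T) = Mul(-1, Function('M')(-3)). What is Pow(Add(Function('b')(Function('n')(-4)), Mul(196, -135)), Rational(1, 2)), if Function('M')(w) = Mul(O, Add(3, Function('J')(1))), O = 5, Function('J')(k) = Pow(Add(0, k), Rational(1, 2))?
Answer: Mul(I, Pow(26553, Rational(1, 2))) ≈ Mul(162.95, I)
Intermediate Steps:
Function('J')(k) = Pow(k, Rational(1, 2))
Function('M')(w) = 20 (Function('M')(w) = Mul(5, Add(3, Pow(1, Rational(1, 2)))) = Mul(5, Add(3, 1)) = Mul(5, 4) = 20)
Function('n')(T) = -20 (Function('n')(T) = Mul(-1, 20) = -20)
Function('b')(B) = -93 (Function('b')(B) = Add(3, Mul(-1, 96)) = Add(3, -96) = -93)
Pow(Add(Function('b')(Function('n')(-4)), Mul(196, -135)), Rational(1, 2)) = Pow(Add(-93, Mul(196, -135)), Rational(1, 2)) = Pow(Add(-93, -26460), Rational(1, 2)) = Pow(-26553, Rational(1, 2)) = Mul(I, Pow(26553, Rational(1, 2)))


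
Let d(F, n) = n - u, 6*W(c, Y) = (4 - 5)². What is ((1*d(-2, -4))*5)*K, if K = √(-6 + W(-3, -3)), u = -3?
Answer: -5*I*√210/6 ≈ -12.076*I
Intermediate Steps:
W(c, Y) = ⅙ (W(c, Y) = (4 - 5)²/6 = (⅙)*(-1)² = (⅙)*1 = ⅙)
d(F, n) = 3 + n (d(F, n) = n - 1*(-3) = n + 3 = 3 + n)
K = I*√210/6 (K = √(-6 + ⅙) = √(-35/6) = I*√210/6 ≈ 2.4152*I)
((1*d(-2, -4))*5)*K = ((1*(3 - 4))*5)*(I*√210/6) = ((1*(-1))*5)*(I*√210/6) = (-1*5)*(I*√210/6) = -5*I*√210/6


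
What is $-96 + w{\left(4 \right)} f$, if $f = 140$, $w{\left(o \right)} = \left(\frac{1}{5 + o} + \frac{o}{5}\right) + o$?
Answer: $\frac{5324}{9} \approx 591.56$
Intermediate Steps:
$w{\left(o \right)} = \frac{1}{5 + o} + \frac{6 o}{5}$ ($w{\left(o \right)} = \left(\frac{1}{5 + o} + o \frac{1}{5}\right) + o = \left(\frac{1}{5 + o} + \frac{o}{5}\right) + o = \frac{1}{5 + o} + \frac{6 o}{5}$)
$-96 + w{\left(4 \right)} f = -96 + \frac{5 + 6 \cdot 4^{2} + 30 \cdot 4}{5 \left(5 + 4\right)} 140 = -96 + \frac{5 + 6 \cdot 16 + 120}{5 \cdot 9} \cdot 140 = -96 + \frac{1}{5} \cdot \frac{1}{9} \left(5 + 96 + 120\right) 140 = -96 + \frac{1}{5} \cdot \frac{1}{9} \cdot 221 \cdot 140 = -96 + \frac{221}{45} \cdot 140 = -96 + \frac{6188}{9} = \frac{5324}{9}$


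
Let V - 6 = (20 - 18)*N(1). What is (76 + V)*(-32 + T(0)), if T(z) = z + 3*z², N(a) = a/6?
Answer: -7904/3 ≈ -2634.7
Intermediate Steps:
N(a) = a/6 (N(a) = a*(⅙) = a/6)
V = 19/3 (V = 6 + (20 - 18)*((⅙)*1) = 6 + 2*(⅙) = 6 + ⅓ = 19/3 ≈ 6.3333)
(76 + V)*(-32 + T(0)) = (76 + 19/3)*(-32 + 0*(1 + 3*0)) = 247*(-32 + 0*(1 + 0))/3 = 247*(-32 + 0*1)/3 = 247*(-32 + 0)/3 = (247/3)*(-32) = -7904/3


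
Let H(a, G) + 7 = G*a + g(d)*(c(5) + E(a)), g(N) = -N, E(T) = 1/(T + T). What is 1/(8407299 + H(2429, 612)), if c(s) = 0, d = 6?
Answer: 2429/24032137357 ≈ 1.0107e-7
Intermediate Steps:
E(T) = 1/(2*T)
H(a, G) = -7 - 3/a + G*a (H(a, G) = -7 + (G*a + (-1*6)*(0 + 1/(2*a))) = -7 + (G*a - 3/a) = -7 + (-3/a + G*a) = -7 - 3/a + G*a)
1/(8407299 + H(2429, 612)) = 1/(8407299 + (-7 - 3/2429 + 612*2429)) = 1/(8407299 + (-7 - 3*1/2429 + 1486548)) = 1/(8407299 + (-7 - 3/2429 + 1486548)) = 1/(8407299 + 3610808086/2429) = 1/(24032137357/2429) = 2429/24032137357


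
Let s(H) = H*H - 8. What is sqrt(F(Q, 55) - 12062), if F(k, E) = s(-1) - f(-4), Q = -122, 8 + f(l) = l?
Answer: I*sqrt(12057) ≈ 109.8*I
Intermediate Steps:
f(l) = -8 + l
s(H) = -8 + H**2 (s(H) = H**2 - 8 = -8 + H**2)
F(k, E) = 5 (F(k, E) = (-8 + (-1)**2) - (-8 - 4) = (-8 + 1) - 1*(-12) = -7 + 12 = 5)
sqrt(F(Q, 55) - 12062) = sqrt(5 - 12062) = sqrt(-12057) = I*sqrt(12057)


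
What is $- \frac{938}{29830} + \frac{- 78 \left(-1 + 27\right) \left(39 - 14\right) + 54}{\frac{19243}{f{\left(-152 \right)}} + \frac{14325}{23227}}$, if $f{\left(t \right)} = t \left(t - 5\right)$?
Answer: $- \frac{418702112791704229}{11765085653315} \approx -35589.0$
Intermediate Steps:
$f{\left(t \right)} = t \left(-5 + t\right)$
$- \frac{938}{29830} + \frac{- 78 \left(-1 + 27\right) \left(39 - 14\right) + 54}{\frac{19243}{f{\left(-152 \right)}} + \frac{14325}{23227}} = - \frac{938}{29830} + \frac{- 78 \left(-1 + 27\right) \left(39 - 14\right) + 54}{\frac{19243}{\left(-152\right) \left(-5 - 152\right)} + \frac{14325}{23227}} = \left(-938\right) \frac{1}{29830} + \frac{- 78 \cdot 26 \cdot 25 + 54}{\frac{19243}{\left(-152\right) \left(-157\right)} + 14325 \cdot \frac{1}{23227}} = - \frac{469}{14915} + \frac{\left(-78\right) 650 + 54}{\frac{19243}{23864} + \frac{14325}{23227}} = - \frac{469}{14915} + \frac{-50700 + 54}{19243 \cdot \frac{1}{23864} + \frac{14325}{23227}} = - \frac{469}{14915} - \frac{50646}{\frac{19243}{23864} + \frac{14325}{23227}} = - \frac{469}{14915} - \frac{50646}{\frac{788808961}{554289128}} = - \frac{469}{14915} - \frac{28072527176688}{788808961} = - \frac{418702112791704229}{11765085653315}$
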